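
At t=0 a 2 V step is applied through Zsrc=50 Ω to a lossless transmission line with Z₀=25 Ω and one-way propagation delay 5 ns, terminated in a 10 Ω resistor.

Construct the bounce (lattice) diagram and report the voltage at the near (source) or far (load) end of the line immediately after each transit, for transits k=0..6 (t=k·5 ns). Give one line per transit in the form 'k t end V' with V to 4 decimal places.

Γ_L=-0.428571, Γ_S=0.333333; launch V₁=2·25/75=0.666667
k=0 src: V=0.6667
k=1 load: inc=0.666667, refl=0.666667·-0.428571=-0.2857; V=0.000000+0.666667+-0.285714=0.3810
k=2 src: inc=-0.285714, refl=-0.285714·0.333333=-0.0952; V=0.666667+-0.285714+-0.095238=0.2857
k=3 load: inc=-0.095238, refl=-0.095238·-0.428571=0.0408; V=0.380952+-0.095238+0.040816=0.3265
k=4 src: inc=0.040816, refl=0.040816·0.333333=0.0136; V=0.285714+0.040816+0.013605=0.3401
k=5 load: inc=0.013605, refl=0.013605·-0.428571=-0.0058; V=0.326531+0.013605+-0.005831=0.3343
k=6 src: inc=-0.005831, refl=-0.005831·0.333333=-0.0019; V=0.340136+-0.005831+-0.001944=0.3324

0 0 source 0.6667
1 5 load 0.3810
2 10 source 0.2857
3 15 load 0.3265
4 20 source 0.3401
5 25 load 0.3343
6 30 source 0.3324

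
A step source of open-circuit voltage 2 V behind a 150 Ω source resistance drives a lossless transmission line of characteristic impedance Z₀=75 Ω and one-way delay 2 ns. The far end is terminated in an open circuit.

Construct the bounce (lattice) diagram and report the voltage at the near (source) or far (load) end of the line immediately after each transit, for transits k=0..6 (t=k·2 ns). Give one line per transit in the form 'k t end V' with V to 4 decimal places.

Γ_L=1.000000, Γ_S=0.333333; launch V₁=2·75/225=0.666667
k=0 src: V=0.6667
k=1 load: inc=0.666667, refl=0.666667·1.000000=0.6667; V=0.000000+0.666667+0.666667=1.3333
k=2 src: inc=0.666667, refl=0.666667·0.333333=0.2222; V=0.666667+0.666667+0.222222=1.5556
k=3 load: inc=0.222222, refl=0.222222·1.000000=0.2222; V=1.333333+0.222222+0.222222=1.7778
k=4 src: inc=0.222222, refl=0.222222·0.333333=0.0741; V=1.555556+0.222222+0.074074=1.8519
k=5 load: inc=0.074074, refl=0.074074·1.000000=0.0741; V=1.777778+0.074074+0.074074=1.9259
k=6 src: inc=0.074074, refl=0.074074·0.333333=0.0247; V=1.851852+0.074074+0.024691=1.9506

0 0 source 0.6667
1 2 load 1.3333
2 4 source 1.5556
3 6 load 1.7778
4 8 source 1.8519
5 10 load 1.9259
6 12 source 1.9506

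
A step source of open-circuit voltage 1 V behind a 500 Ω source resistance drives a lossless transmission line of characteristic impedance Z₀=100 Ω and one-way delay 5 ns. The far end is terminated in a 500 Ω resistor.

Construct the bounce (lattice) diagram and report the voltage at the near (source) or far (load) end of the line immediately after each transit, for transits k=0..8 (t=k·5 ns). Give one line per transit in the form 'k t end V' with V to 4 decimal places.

0 0 source 0.1667
1 5 load 0.2778
2 10 source 0.3519
3 15 load 0.4012
4 20 source 0.4342
5 25 load 0.4561
6 30 source 0.4707
7 35 load 0.4805
8 40 source 0.4870

Γ_L=0.666667, Γ_S=0.666667; launch V₁=1·100/600=0.166667
k=0 src: V=0.1667
k=1 load: inc=0.166667, refl=0.166667·0.666667=0.1111; V=0.000000+0.166667+0.111111=0.2778
k=2 src: inc=0.111111, refl=0.111111·0.666667=0.0741; V=0.166667+0.111111+0.074074=0.3519
k=3 load: inc=0.074074, refl=0.074074·0.666667=0.0494; V=0.277778+0.074074+0.049383=0.4012
k=4 src: inc=0.049383, refl=0.049383·0.666667=0.0329; V=0.351852+0.049383+0.032922=0.4342
k=5 load: inc=0.032922, refl=0.032922·0.666667=0.0219; V=0.401235+0.032922+0.021948=0.4561
k=6 src: inc=0.021948, refl=0.021948·0.666667=0.0146; V=0.434156+0.021948+0.014632=0.4707
k=7 load: inc=0.014632, refl=0.014632·0.666667=0.0098; V=0.456104+0.014632+0.009755=0.4805
k=8 src: inc=0.009755, refl=0.009755·0.666667=0.0065; V=0.470736+0.009755+0.006503=0.4870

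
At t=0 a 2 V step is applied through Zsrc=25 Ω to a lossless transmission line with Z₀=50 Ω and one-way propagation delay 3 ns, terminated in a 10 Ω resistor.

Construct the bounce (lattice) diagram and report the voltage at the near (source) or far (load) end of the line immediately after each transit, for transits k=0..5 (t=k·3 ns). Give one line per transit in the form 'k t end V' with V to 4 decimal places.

Γ_L=-0.666667, Γ_S=-0.333333; launch V₁=2·50/75=1.333333
k=0 src: V=1.3333
k=1 load: inc=1.333333, refl=1.333333·-0.666667=-0.8889; V=0.000000+1.333333+-0.888889=0.4444
k=2 src: inc=-0.888889, refl=-0.888889·-0.333333=0.2963; V=1.333333+-0.888889+0.296296=0.7407
k=3 load: inc=0.296296, refl=0.296296·-0.666667=-0.1975; V=0.444444+0.296296+-0.197531=0.5432
k=4 src: inc=-0.197531, refl=-0.197531·-0.333333=0.0658; V=0.740741+-0.197531+0.065844=0.6091
k=5 load: inc=0.065844, refl=0.065844·-0.666667=-0.0439; V=0.543210+0.065844+-0.043896=0.5652

0 0 source 1.3333
1 3 load 0.4444
2 6 source 0.7407
3 9 load 0.5432
4 12 source 0.6091
5 15 load 0.5652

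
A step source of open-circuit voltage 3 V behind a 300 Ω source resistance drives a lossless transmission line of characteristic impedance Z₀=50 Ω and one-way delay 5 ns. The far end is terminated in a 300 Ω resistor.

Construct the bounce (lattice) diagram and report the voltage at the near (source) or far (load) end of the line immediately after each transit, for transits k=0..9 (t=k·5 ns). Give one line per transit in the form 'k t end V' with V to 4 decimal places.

Γ_L=0.714286, Γ_S=0.714286; launch V₁=3·50/350=0.428571
k=0 src: V=0.4286
k=1 load: inc=0.428571, refl=0.428571·0.714286=0.3061; V=0.000000+0.428571+0.306122=0.7347
k=2 src: inc=0.306122, refl=0.306122·0.714286=0.2187; V=0.428571+0.306122+0.218659=0.9534
k=3 load: inc=0.218659, refl=0.218659·0.714286=0.1562; V=0.734694+0.218659+0.156185=1.1095
k=4 src: inc=0.156185, refl=0.156185·0.714286=0.1116; V=0.953353+0.156185+0.111561=1.2211
k=5 load: inc=0.111561, refl=0.111561·0.714286=0.0797; V=1.109538+0.111561+0.079686=1.3008
k=6 src: inc=0.079686, refl=0.079686·0.714286=0.0569; V=1.221098+0.079686+0.056919=1.3577
k=7 load: inc=0.056919, refl=0.056919·0.714286=0.0407; V=1.300785+0.056919+0.040656=1.3984
k=8 src: inc=0.040656, refl=0.040656·0.714286=0.0290; V=1.357703+0.040656+0.029040=1.4274
k=9 load: inc=0.029040, refl=0.029040·0.714286=0.0207; V=1.398359+0.029040+0.020743=1.4481

0 0 source 0.4286
1 5 load 0.7347
2 10 source 0.9534
3 15 load 1.1095
4 20 source 1.2211
5 25 load 1.3008
6 30 source 1.3577
7 35 load 1.3984
8 40 source 1.4274
9 45 load 1.4481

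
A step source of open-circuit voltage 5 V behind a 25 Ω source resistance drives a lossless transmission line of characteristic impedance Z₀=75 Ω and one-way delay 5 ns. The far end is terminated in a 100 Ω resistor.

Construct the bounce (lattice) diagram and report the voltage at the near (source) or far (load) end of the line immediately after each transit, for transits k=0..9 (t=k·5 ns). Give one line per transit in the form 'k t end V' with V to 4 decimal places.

Γ_L=0.142857, Γ_S=-0.500000; launch V₁=5·75/100=3.750000
k=0 src: V=3.7500
k=1 load: inc=3.750000, refl=3.750000·0.142857=0.5357; V=0.000000+3.750000+0.535714=4.2857
k=2 src: inc=0.535714, refl=0.535714·-0.500000=-0.2679; V=3.750000+0.535714+-0.267857=4.0179
k=3 load: inc=-0.267857, refl=-0.267857·0.142857=-0.0383; V=4.285714+-0.267857+-0.038265=3.9796
k=4 src: inc=-0.038265, refl=-0.038265·-0.500000=0.0191; V=4.017857+-0.038265+0.019133=3.9987
k=5 load: inc=0.019133, refl=0.019133·0.142857=0.0027; V=3.979592+0.019133+0.002733=4.0015
k=6 src: inc=0.002733, refl=0.002733·-0.500000=-0.0014; V=3.998724+0.002733+-0.001367=4.0001
k=7 load: inc=-0.001367, refl=-0.001367·0.142857=-0.0002; V=4.001458+-0.001367+-0.000195=3.9999
k=8 src: inc=-0.000195, refl=-0.000195·-0.500000=0.0001; V=4.000091+-0.000195+0.000098=4.0000
k=9 load: inc=0.000098, refl=0.000098·0.142857=0.0000; V=3.999896+0.000098+0.000014=4.0000

0 0 source 3.7500
1 5 load 4.2857
2 10 source 4.0179
3 15 load 3.9796
4 20 source 3.9987
5 25 load 4.0015
6 30 source 4.0001
7 35 load 3.9999
8 40 source 4.0000
9 45 load 4.0000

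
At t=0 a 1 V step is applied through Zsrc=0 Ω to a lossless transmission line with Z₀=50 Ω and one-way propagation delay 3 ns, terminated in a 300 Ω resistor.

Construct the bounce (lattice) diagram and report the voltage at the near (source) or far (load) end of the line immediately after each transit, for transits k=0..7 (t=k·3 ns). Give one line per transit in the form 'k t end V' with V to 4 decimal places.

0 0 source 1.0000
1 3 load 1.7143
2 6 source 1.0000
3 9 load 0.4898
4 12 source 1.0000
5 15 load 1.3644
6 18 source 1.0000
7 21 load 0.7397

Γ_L=0.714286, Γ_S=-1.000000; launch V₁=1·50/50=1.000000
k=0 src: V=1.0000
k=1 load: inc=1.000000, refl=1.000000·0.714286=0.7143; V=0.000000+1.000000+0.714286=1.7143
k=2 src: inc=0.714286, refl=0.714286·-1.000000=-0.7143; V=1.000000+0.714286+-0.714286=1.0000
k=3 load: inc=-0.714286, refl=-0.714286·0.714286=-0.5102; V=1.714286+-0.714286+-0.510204=0.4898
k=4 src: inc=-0.510204, refl=-0.510204·-1.000000=0.5102; V=1.000000+-0.510204+0.510204=1.0000
k=5 load: inc=0.510204, refl=0.510204·0.714286=0.3644; V=0.489796+0.510204+0.364431=1.3644
k=6 src: inc=0.364431, refl=0.364431·-1.000000=-0.3644; V=1.000000+0.364431+-0.364431=1.0000
k=7 load: inc=-0.364431, refl=-0.364431·0.714286=-0.2603; V=1.364431+-0.364431+-0.260308=0.7397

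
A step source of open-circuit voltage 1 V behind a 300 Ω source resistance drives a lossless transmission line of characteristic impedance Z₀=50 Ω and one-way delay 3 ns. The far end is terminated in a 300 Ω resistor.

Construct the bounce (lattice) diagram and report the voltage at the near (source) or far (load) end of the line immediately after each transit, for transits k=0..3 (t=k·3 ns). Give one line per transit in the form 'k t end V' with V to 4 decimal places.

0 0 source 0.1429
1 3 load 0.2449
2 6 source 0.3178
3 9 load 0.3698

Γ_L=0.714286, Γ_S=0.714286; launch V₁=1·50/350=0.142857
k=0 src: V=0.1429
k=1 load: inc=0.142857, refl=0.142857·0.714286=0.1020; V=0.000000+0.142857+0.102041=0.2449
k=2 src: inc=0.102041, refl=0.102041·0.714286=0.0729; V=0.142857+0.102041+0.072886=0.3178
k=3 load: inc=0.072886, refl=0.072886·0.714286=0.0521; V=0.244898+0.072886+0.052062=0.3698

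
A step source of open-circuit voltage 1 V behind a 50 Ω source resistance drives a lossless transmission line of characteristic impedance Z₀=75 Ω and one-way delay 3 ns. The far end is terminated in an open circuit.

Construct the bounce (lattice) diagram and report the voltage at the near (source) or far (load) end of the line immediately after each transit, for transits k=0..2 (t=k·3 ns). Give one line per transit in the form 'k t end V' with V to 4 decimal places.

Γ_L=1.000000, Γ_S=-0.200000; launch V₁=1·75/125=0.600000
k=0 src: V=0.6000
k=1 load: inc=0.600000, refl=0.600000·1.000000=0.6000; V=0.000000+0.600000+0.600000=1.2000
k=2 src: inc=0.600000, refl=0.600000·-0.200000=-0.1200; V=0.600000+0.600000+-0.120000=1.0800

0 0 source 0.6000
1 3 load 1.2000
2 6 source 1.0800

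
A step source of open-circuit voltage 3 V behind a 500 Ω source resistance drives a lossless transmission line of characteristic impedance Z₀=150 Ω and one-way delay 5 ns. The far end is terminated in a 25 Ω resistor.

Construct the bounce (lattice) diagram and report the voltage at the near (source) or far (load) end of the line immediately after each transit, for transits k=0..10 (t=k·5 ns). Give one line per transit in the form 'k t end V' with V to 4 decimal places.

Γ_L=-0.714286, Γ_S=0.538462; launch V₁=3·150/650=0.692308
k=0 src: V=0.6923
k=1 load: inc=0.692308, refl=0.692308·-0.714286=-0.4945; V=0.000000+0.692308+-0.494505=0.1978
k=2 src: inc=-0.494505, refl=-0.494505·0.538462=-0.2663; V=0.692308+-0.494505+-0.266272=-0.0685
k=3 load: inc=-0.266272, refl=-0.266272·-0.714286=0.1902; V=0.197802+-0.266272+0.190194=0.1217
k=4 src: inc=0.190194, refl=0.190194·0.538462=0.1024; V=-0.068470+0.190194+0.102412=0.2241
k=5 load: inc=0.102412, refl=0.102412·-0.714286=-0.0732; V=0.121724+0.102412+-0.073152=0.1510
k=6 src: inc=-0.073152, refl=-0.073152·0.538462=-0.0394; V=0.224137+-0.073152+-0.039389=0.1116
k=7 load: inc=-0.039389, refl=-0.039389·-0.714286=0.0281; V=0.150985+-0.039389+0.028135=0.1397
k=8 src: inc=0.028135, refl=0.028135·0.538462=0.0151; V=0.111596+0.028135+0.015150=0.1549
k=9 load: inc=0.015150, refl=0.015150·-0.714286=-0.0108; V=0.139731+0.015150+-0.010821=0.1441
k=10 src: inc=-0.010821, refl=-0.010821·0.538462=-0.0058; V=0.154881+-0.010821+-0.005827=0.1382

0 0 source 0.6923
1 5 load 0.1978
2 10 source -0.0685
3 15 load 0.1217
4 20 source 0.2241
5 25 load 0.1510
6 30 source 0.1116
7 35 load 0.1397
8 40 source 0.1549
9 45 load 0.1441
10 50 source 0.1382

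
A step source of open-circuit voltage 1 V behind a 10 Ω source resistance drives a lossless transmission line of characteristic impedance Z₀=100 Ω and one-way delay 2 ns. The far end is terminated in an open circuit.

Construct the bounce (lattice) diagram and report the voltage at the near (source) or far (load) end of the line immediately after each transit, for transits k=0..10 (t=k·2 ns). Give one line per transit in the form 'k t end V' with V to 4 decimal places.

Γ_L=1.000000, Γ_S=-0.818182; launch V₁=1·100/110=0.909091
k=0 src: V=0.9091
k=1 load: inc=0.909091, refl=0.909091·1.000000=0.9091; V=0.000000+0.909091+0.909091=1.8182
k=2 src: inc=0.909091, refl=0.909091·-0.818182=-0.7438; V=0.909091+0.909091+-0.743802=1.0744
k=3 load: inc=-0.743802, refl=-0.743802·1.000000=-0.7438; V=1.818182+-0.743802+-0.743802=0.3306
k=4 src: inc=-0.743802, refl=-0.743802·-0.818182=0.6086; V=1.074380+-0.743802+0.608565=0.9391
k=5 load: inc=0.608565, refl=0.608565·1.000000=0.6086; V=0.330579+0.608565+0.608565=1.5477
k=6 src: inc=0.608565, refl=0.608565·-0.818182=-0.4979; V=0.939144+0.608565+-0.497917=1.0498
k=7 load: inc=-0.497917, refl=-0.497917·1.000000=-0.4979; V=1.547708+-0.497917+-0.497917=0.5519
k=8 src: inc=-0.497917, refl=-0.497917·-0.818182=0.4074; V=1.049792+-0.497917+0.407386=0.9593
k=9 load: inc=0.407386, refl=0.407386·1.000000=0.4074; V=0.551875+0.407386+0.407386=1.3666
k=10 src: inc=0.407386, refl=0.407386·-0.818182=-0.3333; V=0.959261+0.407386+-0.333316=1.0333

0 0 source 0.9091
1 2 load 1.8182
2 4 source 1.0744
3 6 load 0.3306
4 8 source 0.9391
5 10 load 1.5477
6 12 source 1.0498
7 14 load 0.5519
8 16 source 0.9593
9 18 load 1.3666
10 20 source 1.0333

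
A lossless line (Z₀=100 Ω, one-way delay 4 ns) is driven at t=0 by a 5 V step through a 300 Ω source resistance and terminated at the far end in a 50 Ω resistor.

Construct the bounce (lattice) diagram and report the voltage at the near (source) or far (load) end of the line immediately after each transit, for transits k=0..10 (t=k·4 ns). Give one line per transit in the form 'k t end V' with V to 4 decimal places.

0 0 source 1.2500
1 4 load 0.8333
2 8 source 0.6250
3 12 load 0.6944
4 16 source 0.7292
5 20 load 0.7176
6 24 source 0.7118
7 28 load 0.7137
8 32 source 0.7147
9 36 load 0.7144
10 40 source 0.7142

Γ_L=-0.333333, Γ_S=0.500000; launch V₁=5·100/400=1.250000
k=0 src: V=1.2500
k=1 load: inc=1.250000, refl=1.250000·-0.333333=-0.4167; V=0.000000+1.250000+-0.416667=0.8333
k=2 src: inc=-0.416667, refl=-0.416667·0.500000=-0.2083; V=1.250000+-0.416667+-0.208333=0.6250
k=3 load: inc=-0.208333, refl=-0.208333·-0.333333=0.0694; V=0.833333+-0.208333+0.069444=0.6944
k=4 src: inc=0.069444, refl=0.069444·0.500000=0.0347; V=0.625000+0.069444+0.034722=0.7292
k=5 load: inc=0.034722, refl=0.034722·-0.333333=-0.0116; V=0.694444+0.034722+-0.011574=0.7176
k=6 src: inc=-0.011574, refl=-0.011574·0.500000=-0.0058; V=0.729167+-0.011574+-0.005787=0.7118
k=7 load: inc=-0.005787, refl=-0.005787·-0.333333=0.0019; V=0.717593+-0.005787+0.001929=0.7137
k=8 src: inc=0.001929, refl=0.001929·0.500000=0.0010; V=0.711806+0.001929+0.000965=0.7147
k=9 load: inc=0.000965, refl=0.000965·-0.333333=-0.0003; V=0.713735+0.000965+-0.000322=0.7144
k=10 src: inc=-0.000322, refl=-0.000322·0.500000=-0.0002; V=0.714699+-0.000322+-0.000161=0.7142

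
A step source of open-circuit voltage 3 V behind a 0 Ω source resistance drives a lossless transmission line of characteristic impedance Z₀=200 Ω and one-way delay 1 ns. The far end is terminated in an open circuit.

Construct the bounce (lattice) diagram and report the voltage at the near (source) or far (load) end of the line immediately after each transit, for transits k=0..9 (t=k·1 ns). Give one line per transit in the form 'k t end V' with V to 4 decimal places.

0 0 source 3.0000
1 1 load 6.0000
2 2 source 3.0000
3 3 load 0.0000
4 4 source 3.0000
5 5 load 6.0000
6 6 source 3.0000
7 7 load 0.0000
8 8 source 3.0000
9 9 load 6.0000

Γ_L=1.000000, Γ_S=-1.000000; launch V₁=3·200/200=3.000000
k=0 src: V=3.0000
k=1 load: inc=3.000000, refl=3.000000·1.000000=3.0000; V=0.000000+3.000000+3.000000=6.0000
k=2 src: inc=3.000000, refl=3.000000·-1.000000=-3.0000; V=3.000000+3.000000+-3.000000=3.0000
k=3 load: inc=-3.000000, refl=-3.000000·1.000000=-3.0000; V=6.000000+-3.000000+-3.000000=0.0000
k=4 src: inc=-3.000000, refl=-3.000000·-1.000000=3.0000; V=3.000000+-3.000000+3.000000=3.0000
k=5 load: inc=3.000000, refl=3.000000·1.000000=3.0000; V=0.000000+3.000000+3.000000=6.0000
k=6 src: inc=3.000000, refl=3.000000·-1.000000=-3.0000; V=3.000000+3.000000+-3.000000=3.0000
k=7 load: inc=-3.000000, refl=-3.000000·1.000000=-3.0000; V=6.000000+-3.000000+-3.000000=0.0000
k=8 src: inc=-3.000000, refl=-3.000000·-1.000000=3.0000; V=3.000000+-3.000000+3.000000=3.0000
k=9 load: inc=3.000000, refl=3.000000·1.000000=3.0000; V=0.000000+3.000000+3.000000=6.0000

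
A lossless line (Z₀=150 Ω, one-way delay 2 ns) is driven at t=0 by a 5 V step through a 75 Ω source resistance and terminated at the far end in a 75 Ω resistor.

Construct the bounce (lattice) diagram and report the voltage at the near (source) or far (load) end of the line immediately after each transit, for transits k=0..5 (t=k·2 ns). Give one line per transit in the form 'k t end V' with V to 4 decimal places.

0 0 source 3.3333
1 2 load 2.2222
2 4 source 2.5926
3 6 load 2.4691
4 8 source 2.5103
5 10 load 2.4966

Γ_L=-0.333333, Γ_S=-0.333333; launch V₁=5·150/225=3.333333
k=0 src: V=3.3333
k=1 load: inc=3.333333, refl=3.333333·-0.333333=-1.1111; V=0.000000+3.333333+-1.111111=2.2222
k=2 src: inc=-1.111111, refl=-1.111111·-0.333333=0.3704; V=3.333333+-1.111111+0.370370=2.5926
k=3 load: inc=0.370370, refl=0.370370·-0.333333=-0.1235; V=2.222222+0.370370+-0.123457=2.4691
k=4 src: inc=-0.123457, refl=-0.123457·-0.333333=0.0412; V=2.592593+-0.123457+0.041152=2.5103
k=5 load: inc=0.041152, refl=0.041152·-0.333333=-0.0137; V=2.469136+0.041152+-0.013717=2.4966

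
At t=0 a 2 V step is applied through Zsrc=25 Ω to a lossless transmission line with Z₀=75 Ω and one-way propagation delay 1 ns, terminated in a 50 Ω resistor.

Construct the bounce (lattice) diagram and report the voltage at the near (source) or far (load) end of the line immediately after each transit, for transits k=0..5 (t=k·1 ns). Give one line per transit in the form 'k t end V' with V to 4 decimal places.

Γ_L=-0.200000, Γ_S=-0.500000; launch V₁=2·75/100=1.500000
k=0 src: V=1.5000
k=1 load: inc=1.500000, refl=1.500000·-0.200000=-0.3000; V=0.000000+1.500000+-0.300000=1.2000
k=2 src: inc=-0.300000, refl=-0.300000·-0.500000=0.1500; V=1.500000+-0.300000+0.150000=1.3500
k=3 load: inc=0.150000, refl=0.150000·-0.200000=-0.0300; V=1.200000+0.150000+-0.030000=1.3200
k=4 src: inc=-0.030000, refl=-0.030000·-0.500000=0.0150; V=1.350000+-0.030000+0.015000=1.3350
k=5 load: inc=0.015000, refl=0.015000·-0.200000=-0.0030; V=1.320000+0.015000+-0.003000=1.3320

0 0 source 1.5000
1 1 load 1.2000
2 2 source 1.3500
3 3 load 1.3200
4 4 source 1.3350
5 5 load 1.3320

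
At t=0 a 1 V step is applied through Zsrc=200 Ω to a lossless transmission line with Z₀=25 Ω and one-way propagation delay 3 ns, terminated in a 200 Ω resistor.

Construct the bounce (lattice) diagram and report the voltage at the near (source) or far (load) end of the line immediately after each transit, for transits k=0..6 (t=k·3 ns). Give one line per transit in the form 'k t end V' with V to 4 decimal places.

Γ_L=0.777778, Γ_S=0.777778; launch V₁=1·25/225=0.111111
k=0 src: V=0.1111
k=1 load: inc=0.111111, refl=0.111111·0.777778=0.0864; V=0.000000+0.111111+0.086420=0.1975
k=2 src: inc=0.086420, refl=0.086420·0.777778=0.0672; V=0.111111+0.086420+0.067215=0.2647
k=3 load: inc=0.067215, refl=0.067215·0.777778=0.0523; V=0.197531+0.067215+0.052279=0.3170
k=4 src: inc=0.052279, refl=0.052279·0.777778=0.0407; V=0.264746+0.052279+0.040661=0.3577
k=5 load: inc=0.040661, refl=0.040661·0.777778=0.0316; V=0.317025+0.040661+0.031625=0.3893
k=6 src: inc=0.031625, refl=0.031625·0.777778=0.0246; V=0.357686+0.031625+0.024597=0.4139

0 0 source 0.1111
1 3 load 0.1975
2 6 source 0.2647
3 9 load 0.3170
4 12 source 0.3577
5 15 load 0.3893
6 18 source 0.4139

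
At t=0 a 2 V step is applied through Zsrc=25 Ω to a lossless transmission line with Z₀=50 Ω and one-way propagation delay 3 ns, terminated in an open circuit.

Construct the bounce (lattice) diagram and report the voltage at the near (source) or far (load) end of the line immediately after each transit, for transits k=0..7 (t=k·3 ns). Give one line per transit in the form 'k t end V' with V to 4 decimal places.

0 0 source 1.3333
1 3 load 2.6667
2 6 source 2.2222
3 9 load 1.7778
4 12 source 1.9259
5 15 load 2.0741
6 18 source 2.0247
7 21 load 1.9753

Γ_L=1.000000, Γ_S=-0.333333; launch V₁=2·50/75=1.333333
k=0 src: V=1.3333
k=1 load: inc=1.333333, refl=1.333333·1.000000=1.3333; V=0.000000+1.333333+1.333333=2.6667
k=2 src: inc=1.333333, refl=1.333333·-0.333333=-0.4444; V=1.333333+1.333333+-0.444444=2.2222
k=3 load: inc=-0.444444, refl=-0.444444·1.000000=-0.4444; V=2.666667+-0.444444+-0.444444=1.7778
k=4 src: inc=-0.444444, refl=-0.444444·-0.333333=0.1481; V=2.222222+-0.444444+0.148148=1.9259
k=5 load: inc=0.148148, refl=0.148148·1.000000=0.1481; V=1.777778+0.148148+0.148148=2.0741
k=6 src: inc=0.148148, refl=0.148148·-0.333333=-0.0494; V=1.925926+0.148148+-0.049383=2.0247
k=7 load: inc=-0.049383, refl=-0.049383·1.000000=-0.0494; V=2.074074+-0.049383+-0.049383=1.9753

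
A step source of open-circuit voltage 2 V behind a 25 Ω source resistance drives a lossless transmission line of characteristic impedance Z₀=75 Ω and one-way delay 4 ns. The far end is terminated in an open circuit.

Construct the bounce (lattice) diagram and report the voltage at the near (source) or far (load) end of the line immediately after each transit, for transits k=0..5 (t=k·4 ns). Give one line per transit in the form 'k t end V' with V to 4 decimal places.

0 0 source 1.5000
1 4 load 3.0000
2 8 source 2.2500
3 12 load 1.5000
4 16 source 1.8750
5 20 load 2.2500

Γ_L=1.000000, Γ_S=-0.500000; launch V₁=2·75/100=1.500000
k=0 src: V=1.5000
k=1 load: inc=1.500000, refl=1.500000·1.000000=1.5000; V=0.000000+1.500000+1.500000=3.0000
k=2 src: inc=1.500000, refl=1.500000·-0.500000=-0.7500; V=1.500000+1.500000+-0.750000=2.2500
k=3 load: inc=-0.750000, refl=-0.750000·1.000000=-0.7500; V=3.000000+-0.750000+-0.750000=1.5000
k=4 src: inc=-0.750000, refl=-0.750000·-0.500000=0.3750; V=2.250000+-0.750000+0.375000=1.8750
k=5 load: inc=0.375000, refl=0.375000·1.000000=0.3750; V=1.500000+0.375000+0.375000=2.2500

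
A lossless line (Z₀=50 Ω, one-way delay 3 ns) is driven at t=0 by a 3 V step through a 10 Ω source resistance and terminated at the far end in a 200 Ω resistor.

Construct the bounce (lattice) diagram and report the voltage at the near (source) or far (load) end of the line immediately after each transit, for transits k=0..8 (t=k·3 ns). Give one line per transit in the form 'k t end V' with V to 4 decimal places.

0 0 source 2.5000
1 3 load 4.0000
2 6 source 3.0000
3 9 load 2.4000
4 12 source 2.8000
5 15 load 3.0400
6 18 source 2.8800
7 21 load 2.7840
8 24 source 2.8480

Γ_L=0.600000, Γ_S=-0.666667; launch V₁=3·50/60=2.500000
k=0 src: V=2.5000
k=1 load: inc=2.500000, refl=2.500000·0.600000=1.5000; V=0.000000+2.500000+1.500000=4.0000
k=2 src: inc=1.500000, refl=1.500000·-0.666667=-1.0000; V=2.500000+1.500000+-1.000000=3.0000
k=3 load: inc=-1.000000, refl=-1.000000·0.600000=-0.6000; V=4.000000+-1.000000+-0.600000=2.4000
k=4 src: inc=-0.600000, refl=-0.600000·-0.666667=0.4000; V=3.000000+-0.600000+0.400000=2.8000
k=5 load: inc=0.400000, refl=0.400000·0.600000=0.2400; V=2.400000+0.400000+0.240000=3.0400
k=6 src: inc=0.240000, refl=0.240000·-0.666667=-0.1600; V=2.800000+0.240000+-0.160000=2.8800
k=7 load: inc=-0.160000, refl=-0.160000·0.600000=-0.0960; V=3.040000+-0.160000+-0.096000=2.7840
k=8 src: inc=-0.096000, refl=-0.096000·-0.666667=0.0640; V=2.880000+-0.096000+0.064000=2.8480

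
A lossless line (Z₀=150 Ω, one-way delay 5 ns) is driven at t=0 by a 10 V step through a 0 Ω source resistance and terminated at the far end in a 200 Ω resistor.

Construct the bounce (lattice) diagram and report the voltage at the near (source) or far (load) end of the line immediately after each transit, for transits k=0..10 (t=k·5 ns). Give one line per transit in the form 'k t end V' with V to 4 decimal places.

0 0 source 10.0000
1 5 load 11.4286
2 10 source 10.0000
3 15 load 9.7959
4 20 source 10.0000
5 25 load 10.0292
6 30 source 10.0000
7 35 load 9.9958
8 40 source 10.0000
9 45 load 10.0006
10 50 source 10.0000

Γ_L=0.142857, Γ_S=-1.000000; launch V₁=10·150/150=10.000000
k=0 src: V=10.0000
k=1 load: inc=10.000000, refl=10.000000·0.142857=1.4286; V=0.000000+10.000000+1.428571=11.4286
k=2 src: inc=1.428571, refl=1.428571·-1.000000=-1.4286; V=10.000000+1.428571+-1.428571=10.0000
k=3 load: inc=-1.428571, refl=-1.428571·0.142857=-0.2041; V=11.428571+-1.428571+-0.204082=9.7959
k=4 src: inc=-0.204082, refl=-0.204082·-1.000000=0.2041; V=10.000000+-0.204082+0.204082=10.0000
k=5 load: inc=0.204082, refl=0.204082·0.142857=0.0292; V=9.795918+0.204082+0.029155=10.0292
k=6 src: inc=0.029155, refl=0.029155·-1.000000=-0.0292; V=10.000000+0.029155+-0.029155=10.0000
k=7 load: inc=-0.029155, refl=-0.029155·0.142857=-0.0042; V=10.029155+-0.029155+-0.004165=9.9958
k=8 src: inc=-0.004165, refl=-0.004165·-1.000000=0.0042; V=10.000000+-0.004165+0.004165=10.0000
k=9 load: inc=0.004165, refl=0.004165·0.142857=0.0006; V=9.995835+0.004165+0.000595=10.0006
k=10 src: inc=0.000595, refl=0.000595·-1.000000=-0.0006; V=10.000000+0.000595+-0.000595=10.0000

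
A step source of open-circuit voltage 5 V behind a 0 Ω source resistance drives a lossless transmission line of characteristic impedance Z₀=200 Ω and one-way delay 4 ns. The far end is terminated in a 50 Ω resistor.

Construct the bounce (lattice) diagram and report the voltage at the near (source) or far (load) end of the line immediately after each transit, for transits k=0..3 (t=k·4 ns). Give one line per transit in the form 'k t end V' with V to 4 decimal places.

0 0 source 5.0000
1 4 load 2.0000
2 8 source 5.0000
3 12 load 3.2000

Γ_L=-0.600000, Γ_S=-1.000000; launch V₁=5·200/200=5.000000
k=0 src: V=5.0000
k=1 load: inc=5.000000, refl=5.000000·-0.600000=-3.0000; V=0.000000+5.000000+-3.000000=2.0000
k=2 src: inc=-3.000000, refl=-3.000000·-1.000000=3.0000; V=5.000000+-3.000000+3.000000=5.0000
k=3 load: inc=3.000000, refl=3.000000·-0.600000=-1.8000; V=2.000000+3.000000+-1.800000=3.2000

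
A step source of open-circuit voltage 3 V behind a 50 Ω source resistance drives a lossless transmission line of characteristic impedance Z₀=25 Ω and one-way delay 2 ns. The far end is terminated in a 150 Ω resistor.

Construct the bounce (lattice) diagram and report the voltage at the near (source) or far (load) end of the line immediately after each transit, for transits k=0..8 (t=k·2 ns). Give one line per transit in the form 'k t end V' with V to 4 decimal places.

Γ_L=0.714286, Γ_S=0.333333; launch V₁=3·25/75=1.000000
k=0 src: V=1.0000
k=1 load: inc=1.000000, refl=1.000000·0.714286=0.7143; V=0.000000+1.000000+0.714286=1.7143
k=2 src: inc=0.714286, refl=0.714286·0.333333=0.2381; V=1.000000+0.714286+0.238095=1.9524
k=3 load: inc=0.238095, refl=0.238095·0.714286=0.1701; V=1.714286+0.238095+0.170068=2.1224
k=4 src: inc=0.170068, refl=0.170068·0.333333=0.0567; V=1.952381+0.170068+0.056689=2.1791
k=5 load: inc=0.056689, refl=0.056689·0.714286=0.0405; V=2.122449+0.056689+0.040492=2.2196
k=6 src: inc=0.040492, refl=0.040492·0.333333=0.0135; V=2.179138+0.040492+0.013497=2.2331
k=7 load: inc=0.013497, refl=0.013497·0.714286=0.0096; V=2.219631+0.013497+0.009641=2.2428
k=8 src: inc=0.009641, refl=0.009641·0.333333=0.0032; V=2.233128+0.009641+0.003214=2.2460

0 0 source 1.0000
1 2 load 1.7143
2 4 source 1.9524
3 6 load 2.1224
4 8 source 2.1791
5 10 load 2.2196
6 12 source 2.2331
7 14 load 2.2428
8 16 source 2.2460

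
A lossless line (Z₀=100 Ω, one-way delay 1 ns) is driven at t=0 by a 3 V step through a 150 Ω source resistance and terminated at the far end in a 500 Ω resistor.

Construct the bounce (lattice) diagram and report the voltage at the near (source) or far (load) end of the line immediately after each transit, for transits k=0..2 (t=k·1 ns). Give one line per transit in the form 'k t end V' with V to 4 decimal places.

Γ_L=0.666667, Γ_S=0.200000; launch V₁=3·100/250=1.200000
k=0 src: V=1.2000
k=1 load: inc=1.200000, refl=1.200000·0.666667=0.8000; V=0.000000+1.200000+0.800000=2.0000
k=2 src: inc=0.800000, refl=0.800000·0.200000=0.1600; V=1.200000+0.800000+0.160000=2.1600

0 0 source 1.2000
1 1 load 2.0000
2 2 source 2.1600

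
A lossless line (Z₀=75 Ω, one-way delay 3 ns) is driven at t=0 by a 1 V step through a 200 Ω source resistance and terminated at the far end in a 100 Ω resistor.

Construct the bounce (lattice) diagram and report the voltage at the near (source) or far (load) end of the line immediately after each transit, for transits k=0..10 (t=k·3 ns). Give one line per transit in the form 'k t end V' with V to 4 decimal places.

Γ_L=0.142857, Γ_S=0.454545; launch V₁=1·75/275=0.272727
k=0 src: V=0.2727
k=1 load: inc=0.272727, refl=0.272727·0.142857=0.0390; V=0.000000+0.272727+0.038961=0.3117
k=2 src: inc=0.038961, refl=0.038961·0.454545=0.0177; V=0.272727+0.038961+0.017710=0.3294
k=3 load: inc=0.017710, refl=0.017710·0.142857=0.0025; V=0.311688+0.017710+0.002530=0.3319
k=4 src: inc=0.002530, refl=0.002530·0.454545=0.0011; V=0.329398+0.002530+0.001150=0.3331
k=5 load: inc=0.001150, refl=0.001150·0.142857=0.0002; V=0.331928+0.001150+0.000164=0.3332
k=6 src: inc=0.000164, refl=0.000164·0.454545=0.0001; V=0.333078+0.000164+0.000075=0.3333
k=7 load: inc=0.000075, refl=0.000075·0.142857=0.0000; V=0.333242+0.000075+0.000011=0.3333
k=8 src: inc=0.000011, refl=0.000011·0.454545=0.0000; V=0.333317+0.000011+0.000005=0.3333
k=9 load: inc=0.000005, refl=0.000005·0.142857=0.0000; V=0.333327+0.000005+0.000001=0.3333
k=10 src: inc=0.000001, refl=0.000001·0.454545=0.0000; V=0.333332+0.000001+0.000000=0.3333

0 0 source 0.2727
1 3 load 0.3117
2 6 source 0.3294
3 9 load 0.3319
4 12 source 0.3331
5 15 load 0.3332
6 18 source 0.3333
7 21 load 0.3333
8 24 source 0.3333
9 27 load 0.3333
10 30 source 0.3333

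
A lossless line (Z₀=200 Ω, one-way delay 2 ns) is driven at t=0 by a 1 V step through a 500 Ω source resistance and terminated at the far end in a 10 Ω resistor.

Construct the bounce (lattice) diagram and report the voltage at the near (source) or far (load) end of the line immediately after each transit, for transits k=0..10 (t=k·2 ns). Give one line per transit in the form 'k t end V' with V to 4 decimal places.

Γ_L=-0.904762, Γ_S=0.428571; launch V₁=1·200/700=0.285714
k=0 src: V=0.2857
k=1 load: inc=0.285714, refl=0.285714·-0.904762=-0.2585; V=0.000000+0.285714+-0.258503=0.0272
k=2 src: inc=-0.258503, refl=-0.258503·0.428571=-0.1108; V=0.285714+-0.258503+-0.110787=-0.0836
k=3 load: inc=-0.110787, refl=-0.110787·-0.904762=0.1002; V=0.027211+-0.110787+0.100236=0.0167
k=4 src: inc=0.100236, refl=0.100236·0.428571=0.0430; V=-0.083576+0.100236+0.042958=0.0596
k=5 load: inc=0.042958, refl=0.042958·-0.904762=-0.0389; V=0.016660+0.042958+-0.038867=0.0208
k=6 src: inc=-0.038867, refl=-0.038867·0.428571=-0.0167; V=0.059618+-0.038867+-0.016657=0.0041
k=7 load: inc=-0.016657, refl=-0.016657·-0.904762=0.0151; V=0.020751+-0.016657+0.015071=0.0192
k=8 src: inc=0.015071, refl=0.015071·0.428571=0.0065; V=0.004094+0.015071+0.006459=0.0256
k=9 load: inc=0.006459, refl=0.006459·-0.904762=-0.0058; V=0.019165+0.006459+-0.005844=0.0198
k=10 src: inc=-0.005844, refl=-0.005844·0.428571=-0.0025; V=0.025624+-0.005844+-0.002504=0.0173

0 0 source 0.2857
1 2 load 0.0272
2 4 source -0.0836
3 6 load 0.0167
4 8 source 0.0596
5 10 load 0.0208
6 12 source 0.0041
7 14 load 0.0192
8 16 source 0.0256
9 18 load 0.0198
10 20 source 0.0173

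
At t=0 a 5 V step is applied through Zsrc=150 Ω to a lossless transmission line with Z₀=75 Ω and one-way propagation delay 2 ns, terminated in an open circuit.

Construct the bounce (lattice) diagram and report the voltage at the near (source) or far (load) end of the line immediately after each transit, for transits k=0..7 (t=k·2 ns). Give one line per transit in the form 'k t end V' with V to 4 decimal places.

0 0 source 1.6667
1 2 load 3.3333
2 4 source 3.8889
3 6 load 4.4444
4 8 source 4.6296
5 10 load 4.8148
6 12 source 4.8765
7 14 load 4.9383

Γ_L=1.000000, Γ_S=0.333333; launch V₁=5·75/225=1.666667
k=0 src: V=1.6667
k=1 load: inc=1.666667, refl=1.666667·1.000000=1.6667; V=0.000000+1.666667+1.666667=3.3333
k=2 src: inc=1.666667, refl=1.666667·0.333333=0.5556; V=1.666667+1.666667+0.555556=3.8889
k=3 load: inc=0.555556, refl=0.555556·1.000000=0.5556; V=3.333333+0.555556+0.555556=4.4444
k=4 src: inc=0.555556, refl=0.555556·0.333333=0.1852; V=3.888889+0.555556+0.185185=4.6296
k=5 load: inc=0.185185, refl=0.185185·1.000000=0.1852; V=4.444444+0.185185+0.185185=4.8148
k=6 src: inc=0.185185, refl=0.185185·0.333333=0.0617; V=4.629630+0.185185+0.061728=4.8765
k=7 load: inc=0.061728, refl=0.061728·1.000000=0.0617; V=4.814815+0.061728+0.061728=4.9383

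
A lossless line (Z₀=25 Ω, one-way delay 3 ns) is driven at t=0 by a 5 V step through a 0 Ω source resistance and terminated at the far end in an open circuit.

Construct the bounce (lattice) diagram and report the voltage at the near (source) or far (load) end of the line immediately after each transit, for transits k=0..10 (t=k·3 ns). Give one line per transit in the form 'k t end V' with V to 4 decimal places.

0 0 source 5.0000
1 3 load 10.0000
2 6 source 5.0000
3 9 load 0.0000
4 12 source 5.0000
5 15 load 10.0000
6 18 source 5.0000
7 21 load 0.0000
8 24 source 5.0000
9 27 load 10.0000
10 30 source 5.0000

Γ_L=1.000000, Γ_S=-1.000000; launch V₁=5·25/25=5.000000
k=0 src: V=5.0000
k=1 load: inc=5.000000, refl=5.000000·1.000000=5.0000; V=0.000000+5.000000+5.000000=10.0000
k=2 src: inc=5.000000, refl=5.000000·-1.000000=-5.0000; V=5.000000+5.000000+-5.000000=5.0000
k=3 load: inc=-5.000000, refl=-5.000000·1.000000=-5.0000; V=10.000000+-5.000000+-5.000000=0.0000
k=4 src: inc=-5.000000, refl=-5.000000·-1.000000=5.0000; V=5.000000+-5.000000+5.000000=5.0000
k=5 load: inc=5.000000, refl=5.000000·1.000000=5.0000; V=0.000000+5.000000+5.000000=10.0000
k=6 src: inc=5.000000, refl=5.000000·-1.000000=-5.0000; V=5.000000+5.000000+-5.000000=5.0000
k=7 load: inc=-5.000000, refl=-5.000000·1.000000=-5.0000; V=10.000000+-5.000000+-5.000000=0.0000
k=8 src: inc=-5.000000, refl=-5.000000·-1.000000=5.0000; V=5.000000+-5.000000+5.000000=5.0000
k=9 load: inc=5.000000, refl=5.000000·1.000000=5.0000; V=0.000000+5.000000+5.000000=10.0000
k=10 src: inc=5.000000, refl=5.000000·-1.000000=-5.0000; V=5.000000+5.000000+-5.000000=5.0000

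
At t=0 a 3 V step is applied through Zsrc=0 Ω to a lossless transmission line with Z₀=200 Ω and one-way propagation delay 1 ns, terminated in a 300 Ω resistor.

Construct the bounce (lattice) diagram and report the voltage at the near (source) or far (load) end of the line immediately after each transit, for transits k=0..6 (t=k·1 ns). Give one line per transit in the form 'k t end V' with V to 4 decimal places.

Γ_L=0.200000, Γ_S=-1.000000; launch V₁=3·200/200=3.000000
k=0 src: V=3.0000
k=1 load: inc=3.000000, refl=3.000000·0.200000=0.6000; V=0.000000+3.000000+0.600000=3.6000
k=2 src: inc=0.600000, refl=0.600000·-1.000000=-0.6000; V=3.000000+0.600000+-0.600000=3.0000
k=3 load: inc=-0.600000, refl=-0.600000·0.200000=-0.1200; V=3.600000+-0.600000+-0.120000=2.8800
k=4 src: inc=-0.120000, refl=-0.120000·-1.000000=0.1200; V=3.000000+-0.120000+0.120000=3.0000
k=5 load: inc=0.120000, refl=0.120000·0.200000=0.0240; V=2.880000+0.120000+0.024000=3.0240
k=6 src: inc=0.024000, refl=0.024000·-1.000000=-0.0240; V=3.000000+0.024000+-0.024000=3.0000

0 0 source 3.0000
1 1 load 3.6000
2 2 source 3.0000
3 3 load 2.8800
4 4 source 3.0000
5 5 load 3.0240
6 6 source 3.0000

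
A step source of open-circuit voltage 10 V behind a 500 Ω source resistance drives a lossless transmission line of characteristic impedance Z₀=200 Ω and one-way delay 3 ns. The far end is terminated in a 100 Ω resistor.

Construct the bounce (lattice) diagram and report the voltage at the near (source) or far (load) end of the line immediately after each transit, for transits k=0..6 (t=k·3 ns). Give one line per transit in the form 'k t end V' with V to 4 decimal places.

0 0 source 2.8571
1 3 load 1.9048
2 6 source 1.4966
3 9 load 1.6327
4 12 source 1.6910
5 15 load 1.6715
6 18 source 1.6632

Γ_L=-0.333333, Γ_S=0.428571; launch V₁=10·200/700=2.857143
k=0 src: V=2.8571
k=1 load: inc=2.857143, refl=2.857143·-0.333333=-0.9524; V=0.000000+2.857143+-0.952381=1.9048
k=2 src: inc=-0.952381, refl=-0.952381·0.428571=-0.4082; V=2.857143+-0.952381+-0.408163=1.4966
k=3 load: inc=-0.408163, refl=-0.408163·-0.333333=0.1361; V=1.904762+-0.408163+0.136054=1.6327
k=4 src: inc=0.136054, refl=0.136054·0.428571=0.0583; V=1.496599+0.136054+0.058309=1.6910
k=5 load: inc=0.058309, refl=0.058309·-0.333333=-0.0194; V=1.632653+0.058309+-0.019436=1.6715
k=6 src: inc=-0.019436, refl=-0.019436·0.428571=-0.0083; V=1.690962+-0.019436+-0.008330=1.6632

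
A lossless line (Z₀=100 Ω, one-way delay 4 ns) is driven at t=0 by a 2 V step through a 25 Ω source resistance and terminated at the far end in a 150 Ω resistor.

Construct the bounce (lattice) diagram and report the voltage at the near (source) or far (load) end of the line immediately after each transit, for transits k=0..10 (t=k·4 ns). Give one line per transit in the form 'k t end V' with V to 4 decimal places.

0 0 source 1.6000
1 4 load 1.9200
2 8 source 1.7280
3 12 load 1.6896
4 16 source 1.7126
5 20 load 1.7172
6 24 source 1.7145
7 28 load 1.7139
8 32 source 1.7143
9 36 load 1.7143
10 40 source 1.7143

Γ_L=0.200000, Γ_S=-0.600000; launch V₁=2·100/125=1.600000
k=0 src: V=1.6000
k=1 load: inc=1.600000, refl=1.600000·0.200000=0.3200; V=0.000000+1.600000+0.320000=1.9200
k=2 src: inc=0.320000, refl=0.320000·-0.600000=-0.1920; V=1.600000+0.320000+-0.192000=1.7280
k=3 load: inc=-0.192000, refl=-0.192000·0.200000=-0.0384; V=1.920000+-0.192000+-0.038400=1.6896
k=4 src: inc=-0.038400, refl=-0.038400·-0.600000=0.0230; V=1.728000+-0.038400+0.023040=1.7126
k=5 load: inc=0.023040, refl=0.023040·0.200000=0.0046; V=1.689600+0.023040+0.004608=1.7172
k=6 src: inc=0.004608, refl=0.004608·-0.600000=-0.0028; V=1.712640+0.004608+-0.002765=1.7145
k=7 load: inc=-0.002765, refl=-0.002765·0.200000=-0.0006; V=1.717248+-0.002765+-0.000553=1.7139
k=8 src: inc=-0.000553, refl=-0.000553·-0.600000=0.0003; V=1.714483+-0.000553+0.000332=1.7143
k=9 load: inc=0.000332, refl=0.000332·0.200000=0.0001; V=1.713930+0.000332+0.000066=1.7143
k=10 src: inc=0.000066, refl=0.000066·-0.600000=-0.0000; V=1.714262+0.000066+-0.000040=1.7143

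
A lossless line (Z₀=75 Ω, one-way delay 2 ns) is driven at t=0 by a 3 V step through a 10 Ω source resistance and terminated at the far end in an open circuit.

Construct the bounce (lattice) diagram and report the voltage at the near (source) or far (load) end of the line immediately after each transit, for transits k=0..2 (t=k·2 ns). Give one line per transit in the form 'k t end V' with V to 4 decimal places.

Γ_L=1.000000, Γ_S=-0.764706; launch V₁=3·75/85=2.647059
k=0 src: V=2.6471
k=1 load: inc=2.647059, refl=2.647059·1.000000=2.6471; V=0.000000+2.647059+2.647059=5.2941
k=2 src: inc=2.647059, refl=2.647059·-0.764706=-2.0242; V=2.647059+2.647059+-2.024221=3.2699

0 0 source 2.6471
1 2 load 5.2941
2 4 source 3.2699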